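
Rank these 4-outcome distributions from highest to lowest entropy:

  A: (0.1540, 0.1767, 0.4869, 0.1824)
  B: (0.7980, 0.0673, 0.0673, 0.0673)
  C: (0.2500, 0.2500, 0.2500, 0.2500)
C > A > B

Key insight: Entropy is maximized by uniform distributions and minimized by concentrated distributions.

- Uniform distributions have maximum entropy log₂(4) = 2.0000 bits
- The more "peaked" or concentrated a distribution, the lower its entropy

Entropies:
  H(A) = 1.8108 bits
  H(B) = 1.0461 bits
  H(C) = 2.0000 bits

Ranking: C > A > B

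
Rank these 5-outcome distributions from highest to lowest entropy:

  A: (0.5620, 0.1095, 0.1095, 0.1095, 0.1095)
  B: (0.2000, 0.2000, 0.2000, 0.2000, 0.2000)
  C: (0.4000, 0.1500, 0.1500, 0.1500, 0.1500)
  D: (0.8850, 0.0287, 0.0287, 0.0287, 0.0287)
B > C > A > D

Key insight: Entropy is maximized by uniform distributions and minimized by concentrated distributions.

Entropies:
  H(A) = 1.8649 bits
  H(B) = 2.3219 bits
  H(C) = 2.1710 bits
  H(D) = 0.7448 bits

Ranking: B > C > A > D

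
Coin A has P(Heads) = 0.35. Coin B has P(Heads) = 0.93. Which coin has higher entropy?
A

For binary distributions, entropy is maximized at p=0.5 and decreases as p moves toward 0 or 1.

H(A) = H(0.35) = 0.9341 bits
H(B) = H(0.93) = 0.3659 bits

Distribution A (p=0.35) is closer to uniform (p=0.5), so it has higher entropy.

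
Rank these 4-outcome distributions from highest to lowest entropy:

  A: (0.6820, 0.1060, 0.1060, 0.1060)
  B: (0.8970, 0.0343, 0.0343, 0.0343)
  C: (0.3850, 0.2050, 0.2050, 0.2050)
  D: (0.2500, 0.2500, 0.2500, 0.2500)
D > C > A > B

Key insight: Entropy is maximized by uniform distributions and minimized by concentrated distributions.

Entropies:
  H(A) = 1.4062 bits
  H(B) = 0.6417 bits
  H(C) = 1.9362 bits
  H(D) = 2.0000 bits

Ranking: D > C > A > B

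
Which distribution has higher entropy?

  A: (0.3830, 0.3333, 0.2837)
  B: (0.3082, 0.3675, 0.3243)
B

Both distributions are close to uniform, making this a harder comparison.

H(A) = 1.5743 bits
H(B) = 1.5809 bits

The distribution closer to uniform has higher entropy.
Answer: B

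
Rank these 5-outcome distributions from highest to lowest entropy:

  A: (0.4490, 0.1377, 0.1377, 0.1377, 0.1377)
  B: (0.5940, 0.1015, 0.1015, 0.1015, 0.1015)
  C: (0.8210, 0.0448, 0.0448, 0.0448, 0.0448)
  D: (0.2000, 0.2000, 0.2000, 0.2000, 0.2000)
D > A > B > C

Key insight: Entropy is maximized by uniform distributions and minimized by concentrated distributions.

Entropies:
  H(A) = 2.0945 bits
  H(B) = 1.7864 bits
  H(C) = 1.0359 bits
  H(D) = 2.3219 bits

Ranking: D > A > B > C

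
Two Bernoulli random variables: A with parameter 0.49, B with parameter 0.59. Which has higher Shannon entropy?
A

For binary distributions, entropy is maximized at p=0.5 and decreases as p moves toward 0 or 1.

H(A) = H(0.49) = 0.9997 bits
H(B) = H(0.59) = 0.9765 bits

Distribution A (p=0.49) is closer to uniform (p=0.5), so it has higher entropy.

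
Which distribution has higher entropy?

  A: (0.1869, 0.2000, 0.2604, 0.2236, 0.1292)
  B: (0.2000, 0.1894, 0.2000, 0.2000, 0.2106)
B

Both distributions are close to uniform, making this a harder comparison.

H(A) = 2.2867 bits
H(B) = 2.3211 bits

The distribution closer to uniform has higher entropy.
Answer: B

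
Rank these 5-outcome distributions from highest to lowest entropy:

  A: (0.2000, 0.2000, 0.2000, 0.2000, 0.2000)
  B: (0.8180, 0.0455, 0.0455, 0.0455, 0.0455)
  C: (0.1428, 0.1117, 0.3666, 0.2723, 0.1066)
A > C > B

Key insight: Entropy is maximized by uniform distributions and minimized by concentrated distributions.

- Uniform distributions have maximum entropy log₂(5) = 2.3219 bits
- The more "peaked" or concentrated a distribution, the lower its entropy

Entropies:
  H(A) = 2.3219 bits
  H(B) = 1.0484 bits
  H(C) = 2.1403 bits

Ranking: A > C > B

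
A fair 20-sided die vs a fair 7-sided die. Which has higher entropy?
20-sided die

Both are uniform distributions; for uniform over n outcomes, H = log₂(n). H(20-sided) = log₂(20) = 4.322 bits and H(7-sided) = log₂(7) = 2.807 bits. More outcomes in a uniform distribution means higher entropy.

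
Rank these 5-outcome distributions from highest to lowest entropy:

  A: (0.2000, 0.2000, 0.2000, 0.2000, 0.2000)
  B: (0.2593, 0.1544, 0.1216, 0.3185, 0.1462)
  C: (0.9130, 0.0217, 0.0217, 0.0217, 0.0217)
A > B > C

Key insight: Entropy is maximized by uniform distributions and minimized by concentrated distributions.

- Uniform distributions have maximum entropy log₂(5) = 2.3219 bits
- The more "peaked" or concentrated a distribution, the lower its entropy

Entropies:
  H(A) = 2.3219 bits
  H(B) = 2.2220 bits
  H(C) = 0.6004 bits

Ranking: A > B > C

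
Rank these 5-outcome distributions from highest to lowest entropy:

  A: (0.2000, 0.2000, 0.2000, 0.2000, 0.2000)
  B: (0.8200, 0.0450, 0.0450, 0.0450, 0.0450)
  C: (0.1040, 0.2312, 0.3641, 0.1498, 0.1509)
A > C > B

Key insight: Entropy is maximized by uniform distributions and minimized by concentrated distributions.

- Uniform distributions have maximum entropy log₂(5) = 2.3219 bits
- The more "peaked" or concentrated a distribution, the lower its entropy

Entropies:
  H(A) = 2.3219 bits
  H(B) = 1.0401 bits
  H(C) = 2.1808 bits

Ranking: A > C > B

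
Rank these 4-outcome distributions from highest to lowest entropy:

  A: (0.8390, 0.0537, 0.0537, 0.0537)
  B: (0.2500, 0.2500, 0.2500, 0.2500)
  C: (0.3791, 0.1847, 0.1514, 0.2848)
B > C > A

Key insight: Entropy is maximized by uniform distributions and minimized by concentrated distributions.

- Uniform distributions have maximum entropy log₂(4) = 2.0000 bits
- The more "peaked" or concentrated a distribution, the lower its entropy

Entropies:
  H(A) = 0.8919 bits
  H(B) = 2.0000 bits
  H(C) = 1.9090 bits

Ranking: B > C > A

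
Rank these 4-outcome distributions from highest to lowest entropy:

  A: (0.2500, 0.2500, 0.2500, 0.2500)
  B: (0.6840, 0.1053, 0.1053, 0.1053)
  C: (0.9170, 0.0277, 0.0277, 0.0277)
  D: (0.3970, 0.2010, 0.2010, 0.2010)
A > D > B > C

Key insight: Entropy is maximized by uniform distributions and minimized by concentrated distributions.

Entropies:
  H(A) = 2.0000 bits
  H(B) = 1.4008 bits
  H(C) = 0.5442 bits
  H(D) = 1.9249 bits

Ranking: A > D > B > C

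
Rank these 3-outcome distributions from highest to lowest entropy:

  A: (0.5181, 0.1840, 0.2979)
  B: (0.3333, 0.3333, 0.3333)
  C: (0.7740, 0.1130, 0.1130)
B > A > C

Key insight: Entropy is maximized by uniform distributions and minimized by concentrated distributions.

- Uniform distributions have maximum entropy log₂(3) = 1.5850 bits
- The more "peaked" or concentrated a distribution, the lower its entropy

Entropies:
  H(A) = 1.4614 bits
  H(B) = 1.5850 bits
  H(C) = 0.9970 bits

Ranking: B > A > C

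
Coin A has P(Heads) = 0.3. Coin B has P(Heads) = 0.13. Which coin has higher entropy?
A

For binary distributions, entropy is maximized at p=0.5 and decreases as p moves toward 0 or 1.

H(A) = H(0.3) = 0.8813 bits
H(B) = H(0.13) = 0.5574 bits

Distribution A (p=0.3) is closer to uniform (p=0.5), so it has higher entropy.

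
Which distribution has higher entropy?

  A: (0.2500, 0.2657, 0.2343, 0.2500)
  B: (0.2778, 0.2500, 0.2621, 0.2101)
A

Both distributions are close to uniform, making this a harder comparison.

H(A) = 1.9986 bits
H(B) = 1.9926 bits

The distribution closer to uniform has higher entropy.
Answer: A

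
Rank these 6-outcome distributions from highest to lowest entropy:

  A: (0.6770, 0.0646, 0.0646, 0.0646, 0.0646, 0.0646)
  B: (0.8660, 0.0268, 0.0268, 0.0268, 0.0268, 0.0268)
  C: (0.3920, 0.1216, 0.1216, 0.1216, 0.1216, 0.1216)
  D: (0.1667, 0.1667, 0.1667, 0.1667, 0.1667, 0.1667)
D > C > A > B

Key insight: Entropy is maximized by uniform distributions and minimized by concentrated distributions.

Entropies:
  H(A) = 1.6576 bits
  H(B) = 0.8794 bits
  H(C) = 2.3778 bits
  H(D) = 2.5850 bits

Ranking: D > C > A > B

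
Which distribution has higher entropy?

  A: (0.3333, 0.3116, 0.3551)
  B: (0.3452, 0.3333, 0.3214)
B

Both distributions are close to uniform, making this a harder comparison.

H(A) = 1.5829 bits
H(B) = 1.5844 bits

The distribution closer to uniform has higher entropy.
Answer: B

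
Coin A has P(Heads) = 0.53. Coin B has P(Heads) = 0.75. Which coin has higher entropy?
A

For binary distributions, entropy is maximized at p=0.5 and decreases as p moves toward 0 or 1.

H(A) = H(0.53) = 0.9974 bits
H(B) = H(0.75) = 0.8113 bits

Distribution A (p=0.53) is closer to uniform (p=0.5), so it has higher entropy.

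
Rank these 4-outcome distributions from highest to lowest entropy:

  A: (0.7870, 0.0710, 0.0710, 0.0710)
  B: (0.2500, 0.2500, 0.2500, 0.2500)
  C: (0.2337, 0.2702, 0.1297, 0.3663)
B > C > A

Key insight: Entropy is maximized by uniform distributions and minimized by concentrated distributions.

- Uniform distributions have maximum entropy log₂(4) = 2.0000 bits
- The more "peaked" or concentrated a distribution, the lower its entropy

Entropies:
  H(A) = 1.0848 bits
  H(B) = 2.0000 bits
  H(C) = 1.9132 bits

Ranking: B > C > A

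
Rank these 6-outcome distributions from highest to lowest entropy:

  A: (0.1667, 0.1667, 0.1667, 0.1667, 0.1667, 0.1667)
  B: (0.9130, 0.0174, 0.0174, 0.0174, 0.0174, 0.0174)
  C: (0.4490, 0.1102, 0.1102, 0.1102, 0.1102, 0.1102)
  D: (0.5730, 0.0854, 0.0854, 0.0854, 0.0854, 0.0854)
A > C > D > B

Key insight: Entropy is maximized by uniform distributions and minimized by concentrated distributions.

Entropies:
  H(A) = 2.5850 bits
  H(B) = 0.6284 bits
  H(C) = 2.2719 bits
  H(D) = 1.9760 bits

Ranking: A > C > D > B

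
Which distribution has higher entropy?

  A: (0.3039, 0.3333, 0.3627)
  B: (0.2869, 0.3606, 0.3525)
A

Both distributions are close to uniform, making this a harder comparison.

H(A) = 1.5812 bits
H(B) = 1.5777 bits

The distribution closer to uniform has higher entropy.
Answer: A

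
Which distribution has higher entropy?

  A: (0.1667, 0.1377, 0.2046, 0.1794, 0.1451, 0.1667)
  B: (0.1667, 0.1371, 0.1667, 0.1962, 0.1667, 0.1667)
B

Both distributions are close to uniform, making this a harder comparison.

H(A) = 2.5725 bits
H(B) = 2.5774 bits

The distribution closer to uniform has higher entropy.
Answer: B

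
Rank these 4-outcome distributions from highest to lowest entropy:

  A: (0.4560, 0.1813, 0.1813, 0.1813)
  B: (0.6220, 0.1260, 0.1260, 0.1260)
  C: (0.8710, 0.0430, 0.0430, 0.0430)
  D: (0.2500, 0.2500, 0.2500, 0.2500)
D > A > B > C

Key insight: Entropy is maximized by uniform distributions and minimized by concentrated distributions.

Entropies:
  H(A) = 1.8566 bits
  H(B) = 1.5557 bits
  H(C) = 0.7591 bits
  H(D) = 2.0000 bits

Ranking: D > A > B > C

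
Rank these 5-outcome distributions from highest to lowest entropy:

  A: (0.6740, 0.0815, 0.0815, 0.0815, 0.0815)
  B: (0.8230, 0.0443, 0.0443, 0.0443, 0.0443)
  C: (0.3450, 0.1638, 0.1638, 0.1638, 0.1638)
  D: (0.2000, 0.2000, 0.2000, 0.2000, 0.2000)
D > C > A > B

Key insight: Entropy is maximized by uniform distributions and minimized by concentrated distributions.

Entropies:
  H(A) = 1.5628 bits
  H(B) = 1.0275 bits
  H(C) = 2.2395 bits
  H(D) = 2.3219 bits

Ranking: D > C > A > B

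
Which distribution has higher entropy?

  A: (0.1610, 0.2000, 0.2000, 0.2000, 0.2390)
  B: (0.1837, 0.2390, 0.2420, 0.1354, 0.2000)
A

Both distributions are close to uniform, making this a harder comparison.

H(A) = 2.3109 bits
H(B) = 2.2928 bits

The distribution closer to uniform has higher entropy.
Answer: A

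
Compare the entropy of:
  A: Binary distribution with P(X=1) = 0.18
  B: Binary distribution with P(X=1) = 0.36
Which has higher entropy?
B

For binary distributions, entropy is maximized at p=0.5 and decreases as p moves toward 0 or 1.

H(A) = H(0.18) = 0.6801 bits
H(B) = H(0.36) = 0.9427 bits

Distribution B (p=0.36) is closer to uniform (p=0.5), so it has higher entropy.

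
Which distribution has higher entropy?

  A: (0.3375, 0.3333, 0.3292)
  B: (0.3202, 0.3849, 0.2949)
A

Both distributions are close to uniform, making this a harder comparison.

H(A) = 1.5849 bits
H(B) = 1.5758 bits

The distribution closer to uniform has higher entropy.
Answer: A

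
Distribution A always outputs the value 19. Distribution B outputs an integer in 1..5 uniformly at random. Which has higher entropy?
B

A is deterministic, so H(A) = 0. B is uniform over 5 outcomes, so H(B) = log₂(5) = 2.322 bits. Any distribution with genuine randomness has higher entropy than a deterministic one.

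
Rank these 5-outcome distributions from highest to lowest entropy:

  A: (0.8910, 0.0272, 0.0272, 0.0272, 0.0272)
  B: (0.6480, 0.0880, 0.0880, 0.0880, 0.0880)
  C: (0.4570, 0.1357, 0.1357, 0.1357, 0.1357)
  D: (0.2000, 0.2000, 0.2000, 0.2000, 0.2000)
D > C > B > A

Key insight: Entropy is maximized by uniform distributions and minimized by concentrated distributions.

Entropies:
  H(A) = 0.7149 bits
  H(B) = 1.6398 bits
  H(C) = 2.0807 bits
  H(D) = 2.3219 bits

Ranking: D > C > B > A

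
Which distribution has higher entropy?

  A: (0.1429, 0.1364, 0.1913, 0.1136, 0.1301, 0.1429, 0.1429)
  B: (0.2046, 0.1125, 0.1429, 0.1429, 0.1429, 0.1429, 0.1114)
A

Both distributions are close to uniform, making this a harder comparison.

H(A) = 2.7910 bits
H(B) = 2.7800 bits

The distribution closer to uniform has higher entropy.
Answer: A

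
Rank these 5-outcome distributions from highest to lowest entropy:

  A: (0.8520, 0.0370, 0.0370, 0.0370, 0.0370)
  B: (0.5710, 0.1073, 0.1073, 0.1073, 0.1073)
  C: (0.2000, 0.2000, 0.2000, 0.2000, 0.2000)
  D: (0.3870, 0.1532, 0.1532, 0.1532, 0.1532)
C > D > B > A

Key insight: Entropy is maximized by uniform distributions and minimized by concentrated distributions.

Entropies:
  H(A) = 0.9008 bits
  H(B) = 1.8434 bits
  H(C) = 2.3219 bits
  H(D) = 2.1888 bits

Ranking: C > D > B > A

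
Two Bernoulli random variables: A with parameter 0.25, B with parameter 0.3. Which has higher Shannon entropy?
B

For binary distributions, entropy is maximized at p=0.5 and decreases as p moves toward 0 or 1.

H(A) = H(0.25) = 0.8113 bits
H(B) = H(0.3) = 0.8813 bits

Distribution B (p=0.3) is closer to uniform (p=0.5), so it has higher entropy.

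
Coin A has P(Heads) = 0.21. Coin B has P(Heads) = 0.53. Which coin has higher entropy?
B

For binary distributions, entropy is maximized at p=0.5 and decreases as p moves toward 0 or 1.

H(A) = H(0.21) = 0.7415 bits
H(B) = H(0.53) = 0.9974 bits

Distribution B (p=0.53) is closer to uniform (p=0.5), so it has higher entropy.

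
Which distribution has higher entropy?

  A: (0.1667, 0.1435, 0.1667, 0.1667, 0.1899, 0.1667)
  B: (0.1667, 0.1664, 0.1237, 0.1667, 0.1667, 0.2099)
A

Both distributions are close to uniform, making this a harder comparison.

H(A) = 2.5803 bits
H(B) = 2.5687 bits

The distribution closer to uniform has higher entropy.
Answer: A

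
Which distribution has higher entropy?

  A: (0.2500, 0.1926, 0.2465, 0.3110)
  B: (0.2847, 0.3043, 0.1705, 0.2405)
A

Both distributions are close to uniform, making this a harder comparison.

H(A) = 1.9797 bits
H(B) = 1.9679 bits

The distribution closer to uniform has higher entropy.
Answer: A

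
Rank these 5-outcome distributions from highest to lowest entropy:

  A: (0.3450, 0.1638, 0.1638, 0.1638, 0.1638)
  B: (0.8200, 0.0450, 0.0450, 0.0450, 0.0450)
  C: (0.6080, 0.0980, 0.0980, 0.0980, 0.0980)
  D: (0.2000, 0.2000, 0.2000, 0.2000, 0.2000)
D > A > C > B

Key insight: Entropy is maximized by uniform distributions and minimized by concentrated distributions.

Entropies:
  H(A) = 2.2395 bits
  H(B) = 1.0401 bits
  H(C) = 1.7501 bits
  H(D) = 2.3219 bits

Ranking: D > A > C > B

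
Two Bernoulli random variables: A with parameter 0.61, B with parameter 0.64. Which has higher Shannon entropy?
A

For binary distributions, entropy is maximized at p=0.5 and decreases as p moves toward 0 or 1.

H(A) = H(0.61) = 0.9648 bits
H(B) = H(0.64) = 0.9427 bits

Distribution A (p=0.61) is closer to uniform (p=0.5), so it has higher entropy.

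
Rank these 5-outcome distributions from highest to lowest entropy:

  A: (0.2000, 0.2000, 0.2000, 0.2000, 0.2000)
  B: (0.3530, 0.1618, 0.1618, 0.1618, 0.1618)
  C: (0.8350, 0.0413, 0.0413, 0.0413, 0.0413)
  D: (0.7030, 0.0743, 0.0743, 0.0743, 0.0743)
A > B > D > C

Key insight: Entropy is maximized by uniform distributions and minimized by concentrated distributions.

Entropies:
  H(A) = 2.3219 bits
  H(B) = 2.2307 bits
  H(C) = 0.9761 bits
  H(D) = 1.4716 bits

Ranking: A > B > D > C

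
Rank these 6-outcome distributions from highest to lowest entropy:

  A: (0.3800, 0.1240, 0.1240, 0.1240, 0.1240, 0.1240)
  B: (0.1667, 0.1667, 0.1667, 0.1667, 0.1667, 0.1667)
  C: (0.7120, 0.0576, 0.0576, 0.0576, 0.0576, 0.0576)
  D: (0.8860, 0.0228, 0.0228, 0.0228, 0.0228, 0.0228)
B > A > C > D

Key insight: Entropy is maximized by uniform distributions and minimized by concentrated distributions.

Entropies:
  H(A) = 2.3976 bits
  H(B) = 2.5850 bits
  H(C) = 1.5348 bits
  H(D) = 0.7766 bits

Ranking: B > A > C > D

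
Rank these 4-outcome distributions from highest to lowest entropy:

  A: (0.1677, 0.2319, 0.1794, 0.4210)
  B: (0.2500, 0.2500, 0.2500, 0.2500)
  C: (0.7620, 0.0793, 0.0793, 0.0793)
B > A > C

Key insight: Entropy is maximized by uniform distributions and minimized by concentrated distributions.

- Uniform distributions have maximum entropy log₂(4) = 2.0000 bits
- The more "peaked" or concentrated a distribution, the lower its entropy

Entropies:
  H(A) = 1.8911 bits
  H(B) = 2.0000 bits
  H(C) = 1.1689 bits

Ranking: B > A > C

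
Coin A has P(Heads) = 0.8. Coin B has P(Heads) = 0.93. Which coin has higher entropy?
A

For binary distributions, entropy is maximized at p=0.5 and decreases as p moves toward 0 or 1.

H(A) = H(0.8) = 0.7219 bits
H(B) = H(0.93) = 0.3659 bits

Distribution A (p=0.8) is closer to uniform (p=0.5), so it has higher entropy.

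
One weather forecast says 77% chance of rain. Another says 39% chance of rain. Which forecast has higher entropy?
39% forecast

Treat each forecast as a Bernoulli distribution. Binary entropy is maximized at p=0.5 and falls off symmetrically toward 0 or 1. The 39% forecast is closer to 50%, so it is more uncertain. H(77%) ≈ 0.778 bits, H(39%) ≈ 0.965 bits.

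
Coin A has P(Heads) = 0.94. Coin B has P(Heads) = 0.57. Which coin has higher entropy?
B

For binary distributions, entropy is maximized at p=0.5 and decreases as p moves toward 0 or 1.

H(A) = H(0.94) = 0.3274 bits
H(B) = H(0.57) = 0.9858 bits

Distribution B (p=0.57) is closer to uniform (p=0.5), so it has higher entropy.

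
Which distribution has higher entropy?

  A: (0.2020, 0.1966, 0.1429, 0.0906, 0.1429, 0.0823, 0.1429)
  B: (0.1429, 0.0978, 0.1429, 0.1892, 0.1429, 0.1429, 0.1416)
B

Both distributions are close to uniform, making this a harder comparison.

H(A) = 2.7409 bits
H(B) = 2.7860 bits

The distribution closer to uniform has higher entropy.
Answer: B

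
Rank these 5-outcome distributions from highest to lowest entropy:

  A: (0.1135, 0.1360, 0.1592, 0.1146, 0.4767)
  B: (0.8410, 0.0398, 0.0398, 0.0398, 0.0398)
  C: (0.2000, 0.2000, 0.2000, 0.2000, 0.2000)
C > A > B

Key insight: Entropy is maximized by uniform distributions and minimized by concentrated distributions.

- Uniform distributions have maximum entropy log₂(5) = 2.3219 bits
- The more "peaked" or concentrated a distribution, the lower its entropy

Entropies:
  H(A) = 2.0375 bits
  H(B) = 0.9499 bits
  H(C) = 2.3219 bits

Ranking: C > A > B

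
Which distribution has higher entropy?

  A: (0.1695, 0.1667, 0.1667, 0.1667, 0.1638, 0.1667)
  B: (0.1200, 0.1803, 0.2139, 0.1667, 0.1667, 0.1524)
A

Both distributions are close to uniform, making this a harder comparison.

H(A) = 2.5849 bits
H(B) = 2.5640 bits

The distribution closer to uniform has higher entropy.
Answer: A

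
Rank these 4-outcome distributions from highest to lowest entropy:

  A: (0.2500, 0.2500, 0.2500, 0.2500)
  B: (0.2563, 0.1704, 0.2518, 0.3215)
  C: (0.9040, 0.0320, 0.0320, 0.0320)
A > B > C

Key insight: Entropy is maximized by uniform distributions and minimized by concentrated distributions.

- Uniform distributions have maximum entropy log₂(4) = 2.0000 bits
- The more "peaked" or concentrated a distribution, the lower its entropy

Entropies:
  H(A) = 2.0000 bits
  H(B) = 1.9658 bits
  H(C) = 0.6083 bits

Ranking: A > B > C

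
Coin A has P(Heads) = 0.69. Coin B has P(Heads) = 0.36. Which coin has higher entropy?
B

For binary distributions, entropy is maximized at p=0.5 and decreases as p moves toward 0 or 1.

H(A) = H(0.69) = 0.8932 bits
H(B) = H(0.36) = 0.9427 bits

Distribution B (p=0.36) is closer to uniform (p=0.5), so it has higher entropy.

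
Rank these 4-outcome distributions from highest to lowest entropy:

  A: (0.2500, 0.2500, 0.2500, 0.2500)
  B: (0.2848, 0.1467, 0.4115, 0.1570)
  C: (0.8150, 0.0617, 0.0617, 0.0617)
A > B > C

Key insight: Entropy is maximized by uniform distributions and minimized by concentrated distributions.

- Uniform distributions have maximum entropy log₂(4) = 2.0000 bits
- The more "peaked" or concentrated a distribution, the lower its entropy

Entropies:
  H(A) = 2.0000 bits
  H(B) = 1.8688 bits
  H(C) = 0.9841 bits

Ranking: A > B > C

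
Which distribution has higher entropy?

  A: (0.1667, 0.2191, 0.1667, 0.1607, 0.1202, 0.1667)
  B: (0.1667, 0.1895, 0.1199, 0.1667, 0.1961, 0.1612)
B

Both distributions are close to uniform, making this a harder comparison.

H(A) = 2.5636 bits
H(B) = 2.5686 bits

The distribution closer to uniform has higher entropy.
Answer: B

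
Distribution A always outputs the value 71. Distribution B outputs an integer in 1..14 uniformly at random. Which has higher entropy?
B

A is deterministic, so H(A) = 0. B is uniform over 14 outcomes, so H(B) = log₂(14) = 3.807 bits. Any distribution with genuine randomness has higher entropy than a deterministic one.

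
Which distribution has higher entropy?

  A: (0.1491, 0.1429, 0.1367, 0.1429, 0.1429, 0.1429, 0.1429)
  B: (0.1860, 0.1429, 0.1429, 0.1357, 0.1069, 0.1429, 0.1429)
A

Both distributions are close to uniform, making this a harder comparison.

H(A) = 2.8070 bits
H(B) = 2.7913 bits

The distribution closer to uniform has higher entropy.
Answer: A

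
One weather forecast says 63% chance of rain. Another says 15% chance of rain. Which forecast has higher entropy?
63% forecast

Treat each forecast as a Bernoulli distribution. Binary entropy is maximized at p=0.5 and falls off symmetrically toward 0 or 1. The 63% forecast is closer to 50%, so it is more uncertain. H(63%) ≈ 0.951 bits, H(15%) ≈ 0.610 bits.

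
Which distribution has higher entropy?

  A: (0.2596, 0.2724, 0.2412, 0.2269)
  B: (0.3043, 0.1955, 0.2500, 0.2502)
A

Both distributions are close to uniform, making this a harder comparison.

H(A) = 1.9965 bits
H(B) = 1.9828 bits

The distribution closer to uniform has higher entropy.
Answer: A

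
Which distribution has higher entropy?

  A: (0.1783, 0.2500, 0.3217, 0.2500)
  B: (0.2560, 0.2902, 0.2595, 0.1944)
B

Both distributions are close to uniform, making this a harder comparison.

H(A) = 1.9699 bits
H(B) = 1.9855 bits

The distribution closer to uniform has higher entropy.
Answer: B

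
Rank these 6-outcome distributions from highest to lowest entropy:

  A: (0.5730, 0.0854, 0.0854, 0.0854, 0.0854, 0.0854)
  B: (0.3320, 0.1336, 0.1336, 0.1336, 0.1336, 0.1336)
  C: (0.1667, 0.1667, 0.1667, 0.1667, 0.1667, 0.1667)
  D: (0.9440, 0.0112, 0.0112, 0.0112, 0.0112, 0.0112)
C > B > A > D

Key insight: Entropy is maximized by uniform distributions and minimized by concentrated distributions.

Entropies:
  H(A) = 1.9760 bits
  H(B) = 2.4680 bits
  H(C) = 2.5850 bits
  H(D) = 0.4414 bits

Ranking: C > B > A > D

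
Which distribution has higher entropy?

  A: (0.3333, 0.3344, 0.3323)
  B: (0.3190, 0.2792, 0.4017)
A

Both distributions are close to uniform, making this a harder comparison.

H(A) = 1.5850 bits
H(B) = 1.5683 bits

The distribution closer to uniform has higher entropy.
Answer: A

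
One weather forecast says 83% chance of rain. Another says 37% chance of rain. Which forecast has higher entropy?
37% forecast

Treat each forecast as a Bernoulli distribution. Binary entropy is maximized at p=0.5 and falls off symmetrically toward 0 or 1. The 37% forecast is closer to 50%, so it is more uncertain. H(83%) ≈ 0.658 bits, H(37%) ≈ 0.951 bits.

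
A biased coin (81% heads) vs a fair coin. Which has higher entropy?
Fair coin

The fair coin is uniform (p=0.5), maximizing binary entropy at 1 bit. The biased coin has H(0.81) ≈ 0.701 bits — its outcome is more predictable, so its entropy is lower.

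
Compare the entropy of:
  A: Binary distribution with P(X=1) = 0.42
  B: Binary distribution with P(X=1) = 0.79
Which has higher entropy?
A

For binary distributions, entropy is maximized at p=0.5 and decreases as p moves toward 0 or 1.

H(A) = H(0.42) = 0.9815 bits
H(B) = H(0.79) = 0.7415 bits

Distribution A (p=0.42) is closer to uniform (p=0.5), so it has higher entropy.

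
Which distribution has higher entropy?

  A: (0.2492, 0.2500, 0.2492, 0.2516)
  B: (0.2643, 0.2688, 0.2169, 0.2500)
A

Both distributions are close to uniform, making this a harder comparison.

H(A) = 2.0000 bits
H(B) = 1.9951 bits

The distribution closer to uniform has higher entropy.
Answer: A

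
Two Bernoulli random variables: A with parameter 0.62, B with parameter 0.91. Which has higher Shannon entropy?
A

For binary distributions, entropy is maximized at p=0.5 and decreases as p moves toward 0 or 1.

H(A) = H(0.62) = 0.9580 bits
H(B) = H(0.91) = 0.4365 bits

Distribution A (p=0.62) is closer to uniform (p=0.5), so it has higher entropy.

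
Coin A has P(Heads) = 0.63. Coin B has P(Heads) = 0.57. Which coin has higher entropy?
B

For binary distributions, entropy is maximized at p=0.5 and decreases as p moves toward 0 or 1.

H(A) = H(0.63) = 0.9507 bits
H(B) = H(0.57) = 0.9858 bits

Distribution B (p=0.57) is closer to uniform (p=0.5), so it has higher entropy.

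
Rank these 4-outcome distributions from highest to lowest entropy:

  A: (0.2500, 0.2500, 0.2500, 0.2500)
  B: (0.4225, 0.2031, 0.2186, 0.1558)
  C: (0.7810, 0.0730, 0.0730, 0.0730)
A > B > C

Key insight: Entropy is maximized by uniform distributions and minimized by concentrated distributions.

- Uniform distributions have maximum entropy log₂(4) = 2.0000 bits
- The more "peaked" or concentrated a distribution, the lower its entropy

Entropies:
  H(A) = 2.0000 bits
  H(B) = 1.8897 bits
  H(C) = 1.1054 bits

Ranking: A > B > C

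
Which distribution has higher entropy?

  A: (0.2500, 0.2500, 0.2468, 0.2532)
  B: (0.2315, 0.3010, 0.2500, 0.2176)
A

Both distributions are close to uniform, making this a harder comparison.

H(A) = 1.9999 bits
H(B) = 1.9888 bits

The distribution closer to uniform has higher entropy.
Answer: A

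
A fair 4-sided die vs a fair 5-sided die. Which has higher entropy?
5-sided die

Both are uniform distributions; for uniform over n outcomes, H = log₂(n). H(4-sided) = log₂(4) = 2.000 bits and H(5-sided) = log₂(5) = 2.322 bits. More outcomes in a uniform distribution means higher entropy.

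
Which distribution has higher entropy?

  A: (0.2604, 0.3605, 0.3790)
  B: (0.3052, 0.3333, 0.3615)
B

Both distributions are close to uniform, making this a harder comparison.

H(A) = 1.5666 bits
H(B) = 1.5815 bits

The distribution closer to uniform has higher entropy.
Answer: B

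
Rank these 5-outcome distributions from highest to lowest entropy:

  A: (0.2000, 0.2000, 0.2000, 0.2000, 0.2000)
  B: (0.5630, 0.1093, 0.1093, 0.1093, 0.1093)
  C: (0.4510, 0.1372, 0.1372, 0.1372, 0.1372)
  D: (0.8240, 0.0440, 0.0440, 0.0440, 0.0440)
A > C > B > D

Key insight: Entropy is maximized by uniform distributions and minimized by concentrated distributions.

Entropies:
  H(A) = 2.3219 bits
  H(B) = 1.8625 bits
  H(C) = 2.0911 bits
  H(D) = 1.0232 bits

Ranking: A > C > B > D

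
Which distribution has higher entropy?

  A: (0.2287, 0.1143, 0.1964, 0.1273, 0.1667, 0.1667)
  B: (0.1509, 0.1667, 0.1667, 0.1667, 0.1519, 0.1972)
B

Both distributions are close to uniform, making this a harder comparison.

H(A) = 2.5458 bits
H(B) = 2.5791 bits

The distribution closer to uniform has higher entropy.
Answer: B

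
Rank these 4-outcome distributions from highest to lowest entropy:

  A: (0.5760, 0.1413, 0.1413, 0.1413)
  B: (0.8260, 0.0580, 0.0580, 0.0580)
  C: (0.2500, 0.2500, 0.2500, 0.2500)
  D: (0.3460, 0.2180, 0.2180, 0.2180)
C > D > A > B

Key insight: Entropy is maximized by uniform distributions and minimized by concentrated distributions.

Entropies:
  H(A) = 1.6553 bits
  H(B) = 0.9426 bits
  H(C) = 2.0000 bits
  H(D) = 1.9670 bits

Ranking: C > D > A > B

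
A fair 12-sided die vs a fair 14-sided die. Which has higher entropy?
14-sided die

Both are uniform distributions; for uniform over n outcomes, H = log₂(n). H(12-sided) = log₂(12) = 3.585 bits and H(14-sided) = log₂(14) = 3.807 bits. More outcomes in a uniform distribution means higher entropy.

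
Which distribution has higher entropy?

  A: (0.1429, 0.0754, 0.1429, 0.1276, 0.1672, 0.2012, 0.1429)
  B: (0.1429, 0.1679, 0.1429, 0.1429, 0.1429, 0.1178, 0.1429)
B

Both distributions are close to uniform, making this a harder comparison.

H(A) = 2.7602 bits
H(B) = 2.8010 bits

The distribution closer to uniform has higher entropy.
Answer: B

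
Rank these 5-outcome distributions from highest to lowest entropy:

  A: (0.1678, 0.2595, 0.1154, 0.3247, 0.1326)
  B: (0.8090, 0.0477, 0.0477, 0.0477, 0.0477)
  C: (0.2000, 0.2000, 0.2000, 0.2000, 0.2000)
C > A > B

Key insight: Entropy is maximized by uniform distributions and minimized by concentrated distributions.

- Uniform distributions have maximum entropy log₂(5) = 2.3219 bits
- The more "peaked" or concentrated a distribution, the lower its entropy

Entropies:
  H(A) = 2.2101 bits
  H(B) = 1.0856 bits
  H(C) = 2.3219 bits

Ranking: C > A > B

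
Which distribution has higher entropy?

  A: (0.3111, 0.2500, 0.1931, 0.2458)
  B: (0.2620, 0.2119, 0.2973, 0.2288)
B

Both distributions are close to uniform, making this a harder comparison.

H(A) = 1.9798 bits
H(B) = 1.9877 bits

The distribution closer to uniform has higher entropy.
Answer: B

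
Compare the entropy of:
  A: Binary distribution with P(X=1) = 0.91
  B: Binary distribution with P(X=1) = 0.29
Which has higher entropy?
B

For binary distributions, entropy is maximized at p=0.5 and decreases as p moves toward 0 or 1.

H(A) = H(0.91) = 0.4365 bits
H(B) = H(0.29) = 0.8687 bits

Distribution B (p=0.29) is closer to uniform (p=0.5), so it has higher entropy.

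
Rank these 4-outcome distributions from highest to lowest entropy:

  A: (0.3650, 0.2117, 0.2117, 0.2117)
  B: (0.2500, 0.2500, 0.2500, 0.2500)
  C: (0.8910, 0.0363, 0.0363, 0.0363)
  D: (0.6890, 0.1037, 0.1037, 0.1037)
B > A > D > C

Key insight: Entropy is maximized by uniform distributions and minimized by concentrated distributions.

Entropies:
  H(A) = 1.9532 bits
  H(B) = 2.0000 bits
  H(C) = 0.6697 bits
  H(D) = 1.3872 bits

Ranking: B > A > D > C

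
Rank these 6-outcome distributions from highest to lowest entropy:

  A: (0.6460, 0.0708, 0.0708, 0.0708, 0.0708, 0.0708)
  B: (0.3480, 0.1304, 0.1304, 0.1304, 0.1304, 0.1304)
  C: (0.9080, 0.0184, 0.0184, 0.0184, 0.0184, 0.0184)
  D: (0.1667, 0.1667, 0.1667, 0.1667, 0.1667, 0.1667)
D > B > A > C

Key insight: Entropy is maximized by uniform distributions and minimized by concentrated distributions.

Entropies:
  H(A) = 1.7596 bits
  H(B) = 2.4462 bits
  H(C) = 0.6567 bits
  H(D) = 2.5850 bits

Ranking: D > B > A > C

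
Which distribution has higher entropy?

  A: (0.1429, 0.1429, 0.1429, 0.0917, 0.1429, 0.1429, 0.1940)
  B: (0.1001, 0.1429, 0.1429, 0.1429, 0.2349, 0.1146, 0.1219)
A

Both distributions are close to uniform, making this a harder comparison.

H(A) = 2.7804 bits
H(B) = 2.7546 bits

The distribution closer to uniform has higher entropy.
Answer: A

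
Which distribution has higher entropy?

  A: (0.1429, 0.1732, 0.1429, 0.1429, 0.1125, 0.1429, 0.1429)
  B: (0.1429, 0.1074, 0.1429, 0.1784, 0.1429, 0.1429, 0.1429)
A

Both distributions are close to uniform, making this a harder comparison.

H(A) = 2.7980 bits
H(B) = 2.7945 bits

The distribution closer to uniform has higher entropy.
Answer: A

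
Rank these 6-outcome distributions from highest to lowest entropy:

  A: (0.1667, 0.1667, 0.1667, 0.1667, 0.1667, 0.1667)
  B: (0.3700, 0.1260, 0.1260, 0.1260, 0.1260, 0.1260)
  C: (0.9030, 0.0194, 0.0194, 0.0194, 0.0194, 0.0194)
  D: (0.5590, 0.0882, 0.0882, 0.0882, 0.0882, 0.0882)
A > B > D > C

Key insight: Entropy is maximized by uniform distributions and minimized by concentrated distributions.

Entropies:
  H(A) = 2.5850 bits
  H(B) = 2.4135 bits
  H(C) = 0.6846 bits
  H(D) = 2.0139 bits

Ranking: A > B > D > C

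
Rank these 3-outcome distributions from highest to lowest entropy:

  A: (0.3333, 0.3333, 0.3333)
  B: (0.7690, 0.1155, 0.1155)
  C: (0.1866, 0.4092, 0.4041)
A > C > B

Key insight: Entropy is maximized by uniform distributions and minimized by concentrated distributions.

- Uniform distributions have maximum entropy log₂(3) = 1.5850 bits
- The more "peaked" or concentrated a distribution, the lower its entropy

Entropies:
  H(A) = 1.5850 bits
  H(B) = 1.0108 bits
  H(C) = 1.5077 bits

Ranking: A > C > B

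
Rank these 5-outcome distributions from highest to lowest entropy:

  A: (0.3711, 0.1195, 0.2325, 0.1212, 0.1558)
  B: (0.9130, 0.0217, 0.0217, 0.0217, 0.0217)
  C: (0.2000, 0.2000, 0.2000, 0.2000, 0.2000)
C > A > B

Key insight: Entropy is maximized by uniform distributions and minimized by concentrated distributions.

- Uniform distributions have maximum entropy log₂(5) = 2.3219 bits
- The more "peaked" or concentrated a distribution, the lower its entropy

Entropies:
  H(A) = 2.1731 bits
  H(B) = 0.6004 bits
  H(C) = 2.3219 bits

Ranking: C > A > B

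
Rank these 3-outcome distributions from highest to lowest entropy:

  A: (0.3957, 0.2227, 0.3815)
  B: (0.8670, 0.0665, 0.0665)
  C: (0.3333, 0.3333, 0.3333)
C > A > B

Key insight: Entropy is maximized by uniform distributions and minimized by concentrated distributions.

- Uniform distributions have maximum entropy log₂(3) = 1.5850 bits
- The more "peaked" or concentrated a distribution, the lower its entropy

Entropies:
  H(A) = 1.5422 bits
  H(B) = 0.6986 bits
  H(C) = 1.5850 bits

Ranking: C > A > B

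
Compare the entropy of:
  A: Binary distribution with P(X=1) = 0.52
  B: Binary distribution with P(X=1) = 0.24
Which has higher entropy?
A

For binary distributions, entropy is maximized at p=0.5 and decreases as p moves toward 0 or 1.

H(A) = H(0.52) = 0.9988 bits
H(B) = H(0.24) = 0.7950 bits

Distribution A (p=0.52) is closer to uniform (p=0.5), so it has higher entropy.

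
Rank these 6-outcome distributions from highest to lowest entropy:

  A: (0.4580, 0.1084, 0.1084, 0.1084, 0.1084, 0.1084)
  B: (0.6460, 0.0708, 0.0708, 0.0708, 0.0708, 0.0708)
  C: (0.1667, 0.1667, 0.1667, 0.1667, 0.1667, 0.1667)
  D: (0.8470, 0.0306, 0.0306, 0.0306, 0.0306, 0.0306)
C > A > B > D

Key insight: Entropy is maximized by uniform distributions and minimized by concentrated distributions.

Entropies:
  H(A) = 2.2534 bits
  H(B) = 1.7596 bits
  H(C) = 2.5850 bits
  H(D) = 0.9726 bits

Ranking: C > A > B > D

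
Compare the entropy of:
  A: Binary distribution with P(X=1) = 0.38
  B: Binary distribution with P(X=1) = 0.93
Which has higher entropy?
A

For binary distributions, entropy is maximized at p=0.5 and decreases as p moves toward 0 or 1.

H(A) = H(0.38) = 0.9580 bits
H(B) = H(0.93) = 0.3659 bits

Distribution A (p=0.38) is closer to uniform (p=0.5), so it has higher entropy.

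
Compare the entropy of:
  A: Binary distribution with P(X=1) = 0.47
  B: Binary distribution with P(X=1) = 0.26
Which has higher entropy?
A

For binary distributions, entropy is maximized at p=0.5 and decreases as p moves toward 0 or 1.

H(A) = H(0.47) = 0.9974 bits
H(B) = H(0.26) = 0.8267 bits

Distribution A (p=0.47) is closer to uniform (p=0.5), so it has higher entropy.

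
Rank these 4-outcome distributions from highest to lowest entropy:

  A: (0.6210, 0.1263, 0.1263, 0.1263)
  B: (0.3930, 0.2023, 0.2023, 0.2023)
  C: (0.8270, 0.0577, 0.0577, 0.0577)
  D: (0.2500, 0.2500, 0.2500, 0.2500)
D > B > A > C

Key insight: Entropy is maximized by uniform distributions and minimized by concentrated distributions.

Entropies:
  H(A) = 1.5580 bits
  H(B) = 1.9288 bits
  H(C) = 0.9387 bits
  H(D) = 2.0000 bits

Ranking: D > B > A > C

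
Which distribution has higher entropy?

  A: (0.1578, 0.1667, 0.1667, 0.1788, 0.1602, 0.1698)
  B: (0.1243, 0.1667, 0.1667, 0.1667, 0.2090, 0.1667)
A

Both distributions are close to uniform, making this a harder comparison.

H(A) = 2.5838 bits
H(B) = 2.5693 bits

The distribution closer to uniform has higher entropy.
Answer: A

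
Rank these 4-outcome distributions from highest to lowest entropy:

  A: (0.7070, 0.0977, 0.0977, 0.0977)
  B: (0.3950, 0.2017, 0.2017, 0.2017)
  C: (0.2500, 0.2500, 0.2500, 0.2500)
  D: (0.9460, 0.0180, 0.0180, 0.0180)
C > B > A > D

Key insight: Entropy is maximized by uniform distributions and minimized by concentrated distributions.

Entropies:
  H(A) = 1.3370 bits
  H(B) = 1.9269 bits
  H(C) = 2.0000 bits
  H(D) = 0.3887 bits

Ranking: C > B > A > D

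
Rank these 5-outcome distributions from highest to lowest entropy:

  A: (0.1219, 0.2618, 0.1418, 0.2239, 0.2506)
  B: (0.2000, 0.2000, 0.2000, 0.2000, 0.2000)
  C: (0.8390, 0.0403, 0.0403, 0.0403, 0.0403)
B > A > C

Key insight: Entropy is maximized by uniform distributions and minimized by concentrated distributions.

- Uniform distributions have maximum entropy log₂(5) = 2.3219 bits
- The more "peaked" or concentrated a distribution, the lower its entropy

Entropies:
  H(A) = 2.2596 bits
  H(B) = 2.3219 bits
  H(C) = 0.9587 bits

Ranking: B > A > C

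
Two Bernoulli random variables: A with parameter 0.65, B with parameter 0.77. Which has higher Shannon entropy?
A

For binary distributions, entropy is maximized at p=0.5 and decreases as p moves toward 0 or 1.

H(A) = H(0.65) = 0.9341 bits
H(B) = H(0.77) = 0.7780 bits

Distribution A (p=0.65) is closer to uniform (p=0.5), so it has higher entropy.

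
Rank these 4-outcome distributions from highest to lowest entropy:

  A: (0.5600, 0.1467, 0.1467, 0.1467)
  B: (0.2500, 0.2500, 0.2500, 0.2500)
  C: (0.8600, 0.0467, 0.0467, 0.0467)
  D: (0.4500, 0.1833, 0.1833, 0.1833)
B > D > A > C

Key insight: Entropy is maximized by uniform distributions and minimized by concentrated distributions.

Entropies:
  H(A) = 1.6870 bits
  H(B) = 2.0000 bits
  H(C) = 0.8061 bits
  H(D) = 1.8645 bits

Ranking: B > D > A > C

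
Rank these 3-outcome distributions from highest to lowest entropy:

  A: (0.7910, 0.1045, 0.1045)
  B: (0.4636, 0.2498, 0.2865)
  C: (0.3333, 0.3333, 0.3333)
C > B > A

Key insight: Entropy is maximized by uniform distributions and minimized by concentrated distributions.

- Uniform distributions have maximum entropy log₂(3) = 1.5850 bits
- The more "peaked" or concentrated a distribution, the lower its entropy

Entropies:
  H(A) = 0.9486 bits
  H(B) = 1.5307 bits
  H(C) = 1.5850 bits

Ranking: C > B > A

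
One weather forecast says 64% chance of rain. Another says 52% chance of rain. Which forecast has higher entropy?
52% forecast

Treat each forecast as a Bernoulli distribution. Binary entropy is maximized at p=0.5 and falls off symmetrically toward 0 or 1. The 52% forecast is closer to 50%, so it is more uncertain. H(64%) ≈ 0.943 bits, H(52%) ≈ 0.999 bits.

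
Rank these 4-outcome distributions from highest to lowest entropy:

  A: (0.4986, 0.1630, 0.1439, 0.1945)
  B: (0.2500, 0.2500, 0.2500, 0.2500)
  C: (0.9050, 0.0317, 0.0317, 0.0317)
B > A > C

Key insight: Entropy is maximized by uniform distributions and minimized by concentrated distributions.

- Uniform distributions have maximum entropy log₂(4) = 2.0000 bits
- The more "peaked" or concentrated a distribution, the lower its entropy

Entropies:
  H(A) = 1.7891 bits
  H(B) = 2.0000 bits
  H(C) = 0.6035 bits

Ranking: B > A > C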